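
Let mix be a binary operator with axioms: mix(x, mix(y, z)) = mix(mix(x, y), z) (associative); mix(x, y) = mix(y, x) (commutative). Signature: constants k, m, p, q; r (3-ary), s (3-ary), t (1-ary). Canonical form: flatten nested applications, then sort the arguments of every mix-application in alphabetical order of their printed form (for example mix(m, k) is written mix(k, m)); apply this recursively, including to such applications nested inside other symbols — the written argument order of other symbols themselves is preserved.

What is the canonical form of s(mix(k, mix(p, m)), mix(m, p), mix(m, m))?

Focus inside:  mix(k, mix(p, m))
Merge nested applications:  mix(k, p, m)
Sort arguments:  mix(k, m, p)
Rebuild:  s(mix(k, m, p), mix(m, p), mix(m, m))

Answer: s(mix(k, m, p), mix(m, p), mix(m, m))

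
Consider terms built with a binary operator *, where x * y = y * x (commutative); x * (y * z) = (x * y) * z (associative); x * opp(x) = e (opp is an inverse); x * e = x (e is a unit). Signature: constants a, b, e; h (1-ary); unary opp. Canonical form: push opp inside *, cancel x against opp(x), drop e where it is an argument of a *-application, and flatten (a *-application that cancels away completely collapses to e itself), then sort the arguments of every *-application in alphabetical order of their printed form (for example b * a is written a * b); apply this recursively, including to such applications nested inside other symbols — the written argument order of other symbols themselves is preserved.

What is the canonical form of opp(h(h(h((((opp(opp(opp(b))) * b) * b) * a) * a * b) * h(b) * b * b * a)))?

Push opp inside:  distribute opp over * and collapse double opp
Collect:  opp(h(h(a * b * b * h(a * a * b * b) * h(b))))

Answer: opp(h(h(a * b * b * h(a * a * b * b) * h(b))))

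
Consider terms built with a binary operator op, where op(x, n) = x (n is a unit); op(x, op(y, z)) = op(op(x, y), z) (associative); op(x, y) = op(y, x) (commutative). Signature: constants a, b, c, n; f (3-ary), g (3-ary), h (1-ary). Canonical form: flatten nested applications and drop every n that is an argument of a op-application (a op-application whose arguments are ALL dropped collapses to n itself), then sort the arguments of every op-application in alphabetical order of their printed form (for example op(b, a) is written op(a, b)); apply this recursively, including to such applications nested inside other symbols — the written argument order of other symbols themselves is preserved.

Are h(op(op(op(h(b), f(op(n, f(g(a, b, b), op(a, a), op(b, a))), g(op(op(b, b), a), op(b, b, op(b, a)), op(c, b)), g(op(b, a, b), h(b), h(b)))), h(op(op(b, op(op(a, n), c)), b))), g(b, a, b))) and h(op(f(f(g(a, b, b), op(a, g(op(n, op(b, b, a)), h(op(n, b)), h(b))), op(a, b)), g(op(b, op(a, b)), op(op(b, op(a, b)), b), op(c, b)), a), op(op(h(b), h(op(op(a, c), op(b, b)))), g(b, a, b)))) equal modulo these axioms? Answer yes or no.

Answer: no — h(op(f(f(g(a, b, b), op(a, a), op(a, b)), g(op(a, b, b), op(a, b, b, b), op(b, c)), g(op(a, b, b), h(b), h(b))), g(b, a, b), h(b), h(op(a, b, b, c)))) vs h(op(f(f(g(a, b, b), op(a, g(op(a, b, b), h(b), h(b))), op(a, b)), g(op(a, b, b), op(a, b, b, b), op(b, c)), a), g(b, a, b), h(b), h(op(a, b, b, c))))

Derivation:
Left:  h(op(op(op(h(b), f(op(n, f(g(a, b, b), op(a, a), op(b, a))), g(op(op(b, b), a), op(b, b, op(b, a)), op(c, b)), g(op(b, a, b), h(b), h(b)))), h(op(op(b, op(op(a, n), c)), b))), g(b, a, b)))
  Focus inside:  op(op(op(h(b), f(op(n, f(g(a, b, b), op(a, a), op(b, a))), g(op(op(b, b), a), op(b, b, op(b, a)), op(c, b)), g(op(b, a, b), h(b), h(b)))), h(op(op(b, op(op(a, n), c)), b))), g(b, a, b))
  Merge nested applications:  op(h(b), f(op(n, f(g(a, b, b), op(a, a), op(b, a))), g(op(op(b, b), a), op(b, b, op(b, a)), op(c, b)), g(op(b, a, b), h(b), h(b))), h(op(op(b, op(op(a, n), c)), b)), g(b, a, b))
  Simplify inside:  f(op(n, f(g(a, b, b), op(a, a), op(b, a))), g(op(op(b, b), a), op(b, b, op(b, a)), op(c, b)), g(op(b, a, b), h(b), h(b)))  →  f(f(g(a, b, b), op(a, a), op(a, b)), g(op(a, b, b), op(a, b, b, b), op(b, c)), g(op(a, b, b), h(b), h(b)))
  Simplify inside:  h(op(op(b, op(op(a, n), c)), b))  →  h(op(a, b, b, c))
  Sort arguments:  op(f(f(g(a, b, b), op(a, a), op(a, b)), g(op(a, b, b), op(a, b, b, b), op(b, c)), g(op(a, b, b), h(b), h(b))), g(b, a, b), h(b), h(op(a, b, b, c)))
  Reassemble:  h(op(f(f(g(a, b, b), op(a, a), op(a, b)), g(op(a, b, b), op(a, b, b, b), op(b, c)), g(op(a, b, b), h(b), h(b))), g(b, a, b), h(b), h(op(a, b, b, c))))
Right:  h(op(f(f(g(a, b, b), op(a, g(op(n, op(b, b, a)), h(op(n, b)), h(b))), op(a, b)), g(op(b, op(a, b)), op(op(b, op(a, b)), b), op(c, b)), a), op(op(h(b), h(op(op(a, c), op(b, b)))), g(b, a, b))))
  Descend into:  op(f(f(g(a, b, b), op(a, g(op(n, op(b, b, a)), h(op(n, b)), h(b))), op(a, b)), g(op(b, op(a, b)), op(op(b, op(a, b)), b), op(c, b)), a), op(op(h(b), h(op(op(a, c), op(b, b)))), g(b, a, b)))
  Merge nested applications:  op(f(f(g(a, b, b), op(a, g(op(n, op(b, b, a)), h(op(n, b)), h(b))), op(a, b)), g(op(b, op(a, b)), op(op(b, op(a, b)), b), op(c, b)), a), h(b), h(op(op(a, c), op(b, b))), g(b, a, b))
  Simplify inside:  f(f(g(a, b, b), op(a, g(op(n, op(b, b, a)), h(op(n, b)), h(b))), op(a, b)), g(op(b, op(a, b)), op(op(b, op(a, b)), b), op(c, b)), a)  →  f(f(g(a, b, b), op(a, g(op(a, b, b), h(b), h(b))), op(a, b)), g(op(a, b, b), op(a, b, b, b), op(b, c)), a)
  Simplify inside:  h(op(op(a, c), op(b, b)))  →  h(op(a, b, b, c))
  Sort:  op(f(f(g(a, b, b), op(a, g(op(a, b, b), h(b), h(b))), op(a, b)), g(op(a, b, b), op(a, b, b, b), op(b, c)), a), g(b, a, b), h(b), h(op(a, b, b, c)))
  Put back:  h(op(f(f(g(a, b, b), op(a, g(op(a, b, b), h(b), h(b))), op(a, b)), g(op(a, b, b), op(a, b, b, b), op(b, c)), a), g(b, a, b), h(b), h(op(a, b, b, c))))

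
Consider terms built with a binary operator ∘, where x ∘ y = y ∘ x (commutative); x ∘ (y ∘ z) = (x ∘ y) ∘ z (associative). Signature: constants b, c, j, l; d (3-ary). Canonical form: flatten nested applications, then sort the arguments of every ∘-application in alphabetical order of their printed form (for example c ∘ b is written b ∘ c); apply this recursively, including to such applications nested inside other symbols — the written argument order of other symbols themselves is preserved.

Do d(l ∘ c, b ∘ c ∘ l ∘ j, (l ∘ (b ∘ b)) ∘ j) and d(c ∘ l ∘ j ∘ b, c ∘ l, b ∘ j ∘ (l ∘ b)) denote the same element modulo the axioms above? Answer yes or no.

Answer: no — d(c ∘ l, b ∘ c ∘ j ∘ l, b ∘ b ∘ j ∘ l) vs d(b ∘ c ∘ j ∘ l, c ∘ l, b ∘ b ∘ j ∘ l)

Derivation:
Left:  d(l ∘ c, b ∘ c ∘ l ∘ j, (l ∘ (b ∘ b)) ∘ j)
  Descend into:  (l ∘ (b ∘ b)) ∘ j
  Flatten:  l ∘ b ∘ b ∘ j
  Sort arguments:  b ∘ b ∘ j ∘ l
  Rebuild:  d(c ∘ l, b ∘ c ∘ j ∘ l, b ∘ b ∘ j ∘ l)
Right:  d(c ∘ l ∘ j ∘ b, c ∘ l, b ∘ j ∘ (l ∘ b))
  Descend into:  b ∘ j ∘ (l ∘ b)
  Un-nest:  b ∘ j ∘ l ∘ b
  Order the arguments:  b ∘ b ∘ j ∘ l
  Rebuild:  d(b ∘ c ∘ j ∘ l, c ∘ l, b ∘ b ∘ j ∘ l)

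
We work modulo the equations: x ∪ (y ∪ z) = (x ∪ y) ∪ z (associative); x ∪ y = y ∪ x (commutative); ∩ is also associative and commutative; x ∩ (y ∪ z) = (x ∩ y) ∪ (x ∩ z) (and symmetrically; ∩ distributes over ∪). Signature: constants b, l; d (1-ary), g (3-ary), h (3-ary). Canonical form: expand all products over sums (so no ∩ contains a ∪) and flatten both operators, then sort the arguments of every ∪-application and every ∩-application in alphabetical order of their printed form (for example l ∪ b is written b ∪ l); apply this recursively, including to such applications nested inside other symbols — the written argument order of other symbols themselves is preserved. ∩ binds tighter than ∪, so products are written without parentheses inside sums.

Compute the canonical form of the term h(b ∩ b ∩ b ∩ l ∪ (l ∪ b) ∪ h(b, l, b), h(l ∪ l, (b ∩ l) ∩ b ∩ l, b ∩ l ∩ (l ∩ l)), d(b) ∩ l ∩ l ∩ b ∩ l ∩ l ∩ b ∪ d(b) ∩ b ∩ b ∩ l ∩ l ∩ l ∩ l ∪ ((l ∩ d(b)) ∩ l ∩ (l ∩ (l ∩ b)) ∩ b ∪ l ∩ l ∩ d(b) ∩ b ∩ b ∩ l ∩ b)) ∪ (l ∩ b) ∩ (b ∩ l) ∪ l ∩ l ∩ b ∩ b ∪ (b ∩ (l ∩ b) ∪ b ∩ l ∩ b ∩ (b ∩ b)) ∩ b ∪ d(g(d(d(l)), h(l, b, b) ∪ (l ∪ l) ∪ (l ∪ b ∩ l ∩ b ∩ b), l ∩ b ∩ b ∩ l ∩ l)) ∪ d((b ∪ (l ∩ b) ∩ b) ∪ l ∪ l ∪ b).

Expand products over sums:  h(b ∪ b ∩ b ∩ b ∩ l ∪ h(b, l, b) ∪ l, h(l ∪ l, b ∩ b ∩ l ∩ l, b ∩ l ∩ l ∩ l), b ∩ b ∩ b ∩ d(b) ∩ l ∩ l ∩ l ∪ b ∩ b ∩ d(b) ∩ l ∩ l ∩ l ∩ l ∪ b ∩ b ∩ d(b) ∩ l ∩ l ∩ l ∩ l ∪ b ∩ b ∩ d(b) ∩ l ∩ l ∩ l ∩ l) ∪ b ∩ b ∩ l ∩ l ∪ b ∩ b ∩ l ∩ l ∪ b ∩ b ∩ b ∩ l ∪ b ∩ b ∩ b ∩ b ∩ b ∩ l ∪ d(g(d(d(l)), b ∩ b ∩ b ∩ l ∪ h(l, b, b) ∪ l ∪ l ∪ l, b ∩ b ∩ l ∩ l ∩ l)) ∪ d(b ∪ b ∪ b ∩ b ∩ l ∪ l ∪ l)
Sort:  b ∩ b ∩ b ∩ b ∩ b ∩ l ∪ b ∩ b ∩ b ∩ l ∪ b ∩ b ∩ l ∩ l ∪ b ∩ b ∩ l ∩ l ∪ d(b ∪ b ∪ b ∩ b ∩ l ∪ l ∪ l) ∪ d(g(d(d(l)), b ∩ b ∩ b ∩ l ∪ h(l, b, b) ∪ l ∪ l ∪ l, b ∩ b ∩ l ∩ l ∩ l)) ∪ h(b ∪ b ∩ b ∩ b ∩ l ∪ h(b, l, b) ∪ l, h(l ∪ l, b ∩ b ∩ l ∩ l, b ∩ l ∩ l ∩ l), b ∩ b ∩ b ∩ d(b) ∩ l ∩ l ∩ l ∪ b ∩ b ∩ d(b) ∩ l ∩ l ∩ l ∩ l ∪ b ∩ b ∩ d(b) ∩ l ∩ l ∩ l ∩ l ∪ b ∩ b ∩ d(b) ∩ l ∩ l ∩ l ∩ l)

Answer: b ∩ b ∩ b ∩ b ∩ b ∩ l ∪ b ∩ b ∩ b ∩ l ∪ b ∩ b ∩ l ∩ l ∪ b ∩ b ∩ l ∩ l ∪ d(b ∪ b ∪ b ∩ b ∩ l ∪ l ∪ l) ∪ d(g(d(d(l)), b ∩ b ∩ b ∩ l ∪ h(l, b, b) ∪ l ∪ l ∪ l, b ∩ b ∩ l ∩ l ∩ l)) ∪ h(b ∪ b ∩ b ∩ b ∩ l ∪ h(b, l, b) ∪ l, h(l ∪ l, b ∩ b ∩ l ∩ l, b ∩ l ∩ l ∩ l), b ∩ b ∩ b ∩ d(b) ∩ l ∩ l ∩ l ∪ b ∩ b ∩ d(b) ∩ l ∩ l ∩ l ∩ l ∪ b ∩ b ∩ d(b) ∩ l ∩ l ∩ l ∩ l ∪ b ∩ b ∩ d(b) ∩ l ∩ l ∩ l ∩ l)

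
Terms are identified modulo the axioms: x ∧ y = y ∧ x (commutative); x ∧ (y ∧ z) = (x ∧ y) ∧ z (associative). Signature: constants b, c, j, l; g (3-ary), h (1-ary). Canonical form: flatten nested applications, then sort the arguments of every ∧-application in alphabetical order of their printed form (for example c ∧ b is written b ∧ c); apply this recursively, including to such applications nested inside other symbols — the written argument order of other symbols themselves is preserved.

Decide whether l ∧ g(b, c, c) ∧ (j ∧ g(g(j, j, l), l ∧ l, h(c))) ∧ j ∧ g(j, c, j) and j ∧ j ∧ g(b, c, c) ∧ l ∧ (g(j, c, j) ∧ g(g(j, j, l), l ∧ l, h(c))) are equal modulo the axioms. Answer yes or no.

Answer: yes — both canonical forms are g(b, c, c) ∧ g(g(j, j, l), l ∧ l, h(c)) ∧ g(j, c, j) ∧ j ∧ j ∧ l

Derivation:
Left:  l ∧ g(b, c, c) ∧ (j ∧ g(g(j, j, l), l ∧ l, h(c))) ∧ j ∧ g(j, c, j)
  Flatten:  l ∧ g(b, c, c) ∧ j ∧ g(g(j, j, l), l ∧ l, h(c)) ∧ j ∧ g(j, c, j)
  Sort:  g(b, c, c) ∧ g(g(j, j, l), l ∧ l, h(c)) ∧ g(j, c, j) ∧ j ∧ j ∧ l
Right:  j ∧ j ∧ g(b, c, c) ∧ l ∧ (g(j, c, j) ∧ g(g(j, j, l), l ∧ l, h(c)))
  Un-nest:  j ∧ j ∧ g(b, c, c) ∧ l ∧ g(j, c, j) ∧ g(g(j, j, l), l ∧ l, h(c))
  Order the arguments:  g(b, c, c) ∧ g(g(j, j, l), l ∧ l, h(c)) ∧ g(j, c, j) ∧ j ∧ j ∧ l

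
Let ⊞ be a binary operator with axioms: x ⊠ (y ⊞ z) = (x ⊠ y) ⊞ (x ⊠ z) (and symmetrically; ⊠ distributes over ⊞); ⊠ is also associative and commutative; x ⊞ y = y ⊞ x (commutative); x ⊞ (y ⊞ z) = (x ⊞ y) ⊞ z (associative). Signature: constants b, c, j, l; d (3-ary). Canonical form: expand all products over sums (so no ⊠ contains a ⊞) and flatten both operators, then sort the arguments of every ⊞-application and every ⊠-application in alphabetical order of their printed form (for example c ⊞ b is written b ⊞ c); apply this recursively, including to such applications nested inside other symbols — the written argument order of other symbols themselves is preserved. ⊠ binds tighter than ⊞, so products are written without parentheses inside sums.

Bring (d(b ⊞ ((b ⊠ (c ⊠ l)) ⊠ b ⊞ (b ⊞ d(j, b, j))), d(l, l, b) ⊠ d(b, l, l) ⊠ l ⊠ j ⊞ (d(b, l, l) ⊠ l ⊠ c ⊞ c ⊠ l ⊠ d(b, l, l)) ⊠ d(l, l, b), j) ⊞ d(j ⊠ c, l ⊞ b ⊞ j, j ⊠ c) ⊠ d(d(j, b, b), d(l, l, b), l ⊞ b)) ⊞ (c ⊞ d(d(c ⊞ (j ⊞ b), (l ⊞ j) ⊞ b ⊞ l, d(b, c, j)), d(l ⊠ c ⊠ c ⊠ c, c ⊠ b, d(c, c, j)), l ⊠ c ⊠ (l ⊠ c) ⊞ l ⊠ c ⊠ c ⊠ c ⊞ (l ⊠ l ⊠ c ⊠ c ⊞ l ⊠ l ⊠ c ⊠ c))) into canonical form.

Answer: c ⊞ d(b ⊞ b ⊞ b ⊠ b ⊠ c ⊠ l ⊞ d(j, b, j), c ⊠ d(b, l, l) ⊠ d(l, l, b) ⊠ l ⊞ c ⊠ d(b, l, l) ⊠ d(l, l, b) ⊠ l ⊞ d(b, l, l) ⊠ d(l, l, b) ⊠ j ⊠ l, j) ⊞ d(c ⊠ j, b ⊞ j ⊞ l, c ⊠ j) ⊠ d(d(j, b, b), d(l, l, b), b ⊞ l) ⊞ d(d(b ⊞ c ⊞ j, b ⊞ j ⊞ l ⊞ l, d(b, c, j)), d(c ⊠ c ⊠ c ⊠ l, b ⊠ c, d(c, c, j)), c ⊠ c ⊠ c ⊠ l ⊞ c ⊠ c ⊠ l ⊠ l ⊞ c ⊠ c ⊠ l ⊠ l ⊞ c ⊠ c ⊠ l ⊠ l)

Derivation:
Expand:  d(b ⊞ b ⊞ b ⊠ b ⊠ c ⊠ l ⊞ d(j, b, j), c ⊠ d(b, l, l) ⊠ d(l, l, b) ⊠ l ⊞ c ⊠ d(b, l, l) ⊠ d(l, l, b) ⊠ l ⊞ d(b, l, l) ⊠ d(l, l, b) ⊠ j ⊠ l, j) ⊞ d(c ⊠ j, b ⊞ j ⊞ l, c ⊠ j) ⊠ d(d(j, b, b), d(l, l, b), b ⊞ l) ⊞ c ⊞ d(d(b ⊞ c ⊞ j, b ⊞ j ⊞ l ⊞ l, d(b, c, j)), d(c ⊠ c ⊠ c ⊠ l, b ⊠ c, d(c, c, j)), c ⊠ c ⊠ c ⊠ l ⊞ c ⊠ c ⊠ l ⊠ l ⊞ c ⊠ c ⊠ l ⊠ l ⊞ c ⊠ c ⊠ l ⊠ l)
Sort arguments:  c ⊞ d(b ⊞ b ⊞ b ⊠ b ⊠ c ⊠ l ⊞ d(j, b, j), c ⊠ d(b, l, l) ⊠ d(l, l, b) ⊠ l ⊞ c ⊠ d(b, l, l) ⊠ d(l, l, b) ⊠ l ⊞ d(b, l, l) ⊠ d(l, l, b) ⊠ j ⊠ l, j) ⊞ d(c ⊠ j, b ⊞ j ⊞ l, c ⊠ j) ⊠ d(d(j, b, b), d(l, l, b), b ⊞ l) ⊞ d(d(b ⊞ c ⊞ j, b ⊞ j ⊞ l ⊞ l, d(b, c, j)), d(c ⊠ c ⊠ c ⊠ l, b ⊠ c, d(c, c, j)), c ⊠ c ⊠ c ⊠ l ⊞ c ⊠ c ⊠ l ⊠ l ⊞ c ⊠ c ⊠ l ⊠ l ⊞ c ⊠ c ⊠ l ⊠ l)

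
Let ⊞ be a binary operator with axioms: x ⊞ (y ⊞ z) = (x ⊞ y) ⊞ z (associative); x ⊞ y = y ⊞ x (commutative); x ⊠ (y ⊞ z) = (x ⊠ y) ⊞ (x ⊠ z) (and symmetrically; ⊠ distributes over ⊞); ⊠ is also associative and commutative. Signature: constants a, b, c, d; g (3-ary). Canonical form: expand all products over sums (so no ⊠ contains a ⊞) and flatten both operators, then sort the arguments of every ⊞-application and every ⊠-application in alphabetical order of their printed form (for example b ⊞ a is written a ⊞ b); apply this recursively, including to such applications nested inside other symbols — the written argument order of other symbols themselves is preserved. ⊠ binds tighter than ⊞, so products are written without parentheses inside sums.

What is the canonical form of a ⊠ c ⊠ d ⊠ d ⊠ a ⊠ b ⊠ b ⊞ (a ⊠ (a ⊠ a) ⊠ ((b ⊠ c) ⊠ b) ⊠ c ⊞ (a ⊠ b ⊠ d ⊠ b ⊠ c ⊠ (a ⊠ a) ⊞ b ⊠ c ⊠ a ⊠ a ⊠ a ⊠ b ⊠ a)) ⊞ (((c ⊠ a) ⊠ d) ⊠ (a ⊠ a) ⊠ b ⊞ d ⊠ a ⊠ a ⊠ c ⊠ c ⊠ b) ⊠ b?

Answer: a ⊠ a ⊠ a ⊠ a ⊠ b ⊠ b ⊠ c ⊞ a ⊠ a ⊠ a ⊠ b ⊠ b ⊠ c ⊠ c ⊞ a ⊠ a ⊠ a ⊠ b ⊠ b ⊠ c ⊠ d ⊞ a ⊠ a ⊠ a ⊠ b ⊠ b ⊠ c ⊠ d ⊞ a ⊠ a ⊠ b ⊠ b ⊠ c ⊠ c ⊠ d ⊞ a ⊠ a ⊠ b ⊠ b ⊠ c ⊠ d ⊠ d

Derivation:
Distribute:  a ⊠ a ⊠ b ⊠ b ⊠ c ⊠ d ⊠ d ⊞ a ⊠ a ⊠ a ⊠ b ⊠ b ⊠ c ⊠ c ⊞ a ⊠ a ⊠ a ⊠ b ⊠ b ⊠ c ⊠ d ⊞ a ⊠ a ⊠ a ⊠ a ⊠ b ⊠ b ⊠ c ⊞ a ⊠ a ⊠ a ⊠ b ⊠ b ⊠ c ⊠ d ⊞ a ⊠ a ⊠ b ⊠ b ⊠ c ⊠ c ⊠ d
Sort arguments:  a ⊠ a ⊠ a ⊠ a ⊠ b ⊠ b ⊠ c ⊞ a ⊠ a ⊠ a ⊠ b ⊠ b ⊠ c ⊠ c ⊞ a ⊠ a ⊠ a ⊠ b ⊠ b ⊠ c ⊠ d ⊞ a ⊠ a ⊠ a ⊠ b ⊠ b ⊠ c ⊠ d ⊞ a ⊠ a ⊠ b ⊠ b ⊠ c ⊠ c ⊠ d ⊞ a ⊠ a ⊠ b ⊠ b ⊠ c ⊠ d ⊠ d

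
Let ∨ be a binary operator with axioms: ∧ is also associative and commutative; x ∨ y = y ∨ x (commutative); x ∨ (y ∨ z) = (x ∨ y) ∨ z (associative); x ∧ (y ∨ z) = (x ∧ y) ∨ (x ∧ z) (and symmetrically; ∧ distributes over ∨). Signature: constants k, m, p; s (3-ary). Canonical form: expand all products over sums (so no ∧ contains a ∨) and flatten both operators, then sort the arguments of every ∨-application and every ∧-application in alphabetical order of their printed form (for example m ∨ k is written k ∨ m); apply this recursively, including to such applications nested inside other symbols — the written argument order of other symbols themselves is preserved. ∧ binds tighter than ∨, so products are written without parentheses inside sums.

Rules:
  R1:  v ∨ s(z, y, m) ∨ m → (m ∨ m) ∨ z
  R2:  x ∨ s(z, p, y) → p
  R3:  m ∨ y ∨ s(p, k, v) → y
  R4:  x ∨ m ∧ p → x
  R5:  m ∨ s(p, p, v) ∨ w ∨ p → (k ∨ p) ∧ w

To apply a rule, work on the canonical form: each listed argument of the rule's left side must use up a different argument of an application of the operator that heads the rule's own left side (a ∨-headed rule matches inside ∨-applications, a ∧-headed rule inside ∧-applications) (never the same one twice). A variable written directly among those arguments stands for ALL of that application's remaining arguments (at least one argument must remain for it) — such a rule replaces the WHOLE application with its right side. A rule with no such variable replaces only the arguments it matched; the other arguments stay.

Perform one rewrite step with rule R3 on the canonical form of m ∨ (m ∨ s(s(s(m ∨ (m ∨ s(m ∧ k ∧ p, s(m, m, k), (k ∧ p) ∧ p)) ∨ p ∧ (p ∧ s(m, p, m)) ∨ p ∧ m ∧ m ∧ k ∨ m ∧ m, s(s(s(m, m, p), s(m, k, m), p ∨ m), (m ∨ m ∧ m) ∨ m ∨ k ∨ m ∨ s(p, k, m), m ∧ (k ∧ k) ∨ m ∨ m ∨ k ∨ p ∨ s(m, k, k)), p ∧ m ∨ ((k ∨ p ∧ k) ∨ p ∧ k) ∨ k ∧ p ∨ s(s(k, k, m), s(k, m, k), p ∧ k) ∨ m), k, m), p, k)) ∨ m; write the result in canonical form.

Canonical form:  m ∨ m ∨ m ∨ s(s(s(k ∧ m ∧ m ∧ p ∨ m ∨ m ∨ m ∧ m ∨ p ∧ p ∧ s(m, p, m) ∨ s(k ∧ m ∧ p, s(m, m, k), k ∧ p ∧ p), s(s(s(m, m, p), s(m, k, m), m ∨ p), k ∨ m ∨ m ∨ m ∨ m ∧ m ∨ s(p, k, m), k ∨ k ∧ k ∧ m ∨ m ∨ m ∨ p ∨ s(m, k, k)), k ∨ k ∧ p ∨ k ∧ p ∨ k ∧ p ∨ m ∨ m ∧ p ∨ s(s(k, k, m), s(k, m, k), k ∧ p)), k, m), p, k)
Match R3:  consume m, s(p, k, m);  v := m, y := k ∨ m ∨ m ∨ m ∧ m
Every leftover argument binds to the variable; the entire application is replaced.
Result:  m ∨ m ∨ m ∨ s(s(s(k ∧ m ∧ m ∧ p ∨ m ∨ m ∨ m ∧ m ∨ p ∧ p ∧ s(m, p, m) ∨ s(k ∧ m ∧ p, s(m, m, k), k ∧ p ∧ p), s(s(s(m, m, p), s(m, k, m), m ∨ p), k ∨ m ∨ m ∨ m ∧ m, k ∨ k ∧ k ∧ m ∨ m ∨ m ∨ p ∨ s(m, k, k)), k ∨ k ∧ p ∨ k ∧ p ∨ k ∧ p ∨ m ∨ m ∧ p ∨ s(s(k, k, m), s(k, m, k), k ∧ p)), k, m), p, k)

Answer: m ∨ m ∨ m ∨ s(s(s(k ∧ m ∧ m ∧ p ∨ m ∨ m ∨ m ∧ m ∨ p ∧ p ∧ s(m, p, m) ∨ s(k ∧ m ∧ p, s(m, m, k), k ∧ p ∧ p), s(s(s(m, m, p), s(m, k, m), m ∨ p), k ∨ m ∨ m ∨ m ∧ m, k ∨ k ∧ k ∧ m ∨ m ∨ m ∨ p ∨ s(m, k, k)), k ∨ k ∧ p ∨ k ∧ p ∨ k ∧ p ∨ m ∨ m ∧ p ∨ s(s(k, k, m), s(k, m, k), k ∧ p)), k, m), p, k)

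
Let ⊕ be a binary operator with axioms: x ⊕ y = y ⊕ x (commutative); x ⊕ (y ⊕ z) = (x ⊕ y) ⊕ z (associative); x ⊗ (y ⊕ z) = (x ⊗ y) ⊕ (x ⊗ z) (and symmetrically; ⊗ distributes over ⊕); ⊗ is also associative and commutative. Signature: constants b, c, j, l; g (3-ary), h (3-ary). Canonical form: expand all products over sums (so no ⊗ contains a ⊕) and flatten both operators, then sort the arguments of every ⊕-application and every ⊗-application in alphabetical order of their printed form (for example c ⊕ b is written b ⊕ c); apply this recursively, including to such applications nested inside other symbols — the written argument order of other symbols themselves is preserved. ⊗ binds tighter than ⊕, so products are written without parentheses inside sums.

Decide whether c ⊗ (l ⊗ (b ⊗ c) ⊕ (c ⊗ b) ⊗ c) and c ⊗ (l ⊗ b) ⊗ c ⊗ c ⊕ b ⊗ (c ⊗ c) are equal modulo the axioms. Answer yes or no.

Answer: no — b ⊗ c ⊗ c ⊗ c ⊕ b ⊗ c ⊗ c ⊗ l vs b ⊗ c ⊗ c ⊕ b ⊗ c ⊗ c ⊗ c ⊗ l

Derivation:
Left:  c ⊗ (l ⊗ (b ⊗ c) ⊕ (c ⊗ b) ⊗ c)
  Expand:  b ⊗ c ⊗ c ⊗ l ⊕ b ⊗ c ⊗ c ⊗ c
  Sort arguments:  b ⊗ c ⊗ c ⊗ c ⊕ b ⊗ c ⊗ c ⊗ l
Right:  c ⊗ (l ⊗ b) ⊗ c ⊗ c ⊕ b ⊗ (c ⊗ c)
  Merge nested applications:  b ⊗ c ⊗ c ⊗ c ⊗ l ⊕ b ⊗ c ⊗ c
  Order the arguments:  b ⊗ c ⊗ c ⊕ b ⊗ c ⊗ c ⊗ c ⊗ l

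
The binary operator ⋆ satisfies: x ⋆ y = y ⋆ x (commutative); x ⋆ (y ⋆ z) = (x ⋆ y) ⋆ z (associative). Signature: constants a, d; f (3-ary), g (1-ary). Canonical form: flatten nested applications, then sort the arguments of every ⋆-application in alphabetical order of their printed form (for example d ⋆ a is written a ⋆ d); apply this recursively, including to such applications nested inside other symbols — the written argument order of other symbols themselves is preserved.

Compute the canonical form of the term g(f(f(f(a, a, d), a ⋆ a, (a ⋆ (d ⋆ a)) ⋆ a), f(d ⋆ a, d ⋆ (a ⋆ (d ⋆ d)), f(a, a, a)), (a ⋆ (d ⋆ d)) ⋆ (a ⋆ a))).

Work inside:  (a ⋆ (d ⋆ d)) ⋆ (a ⋆ a)
Flatten:  a ⋆ d ⋆ d ⋆ a ⋆ a
Sort arguments:  a ⋆ a ⋆ a ⋆ d ⋆ d
Rebuild:  g(f(f(f(a, a, d), a ⋆ a, a ⋆ a ⋆ a ⋆ d), f(a ⋆ d, a ⋆ d ⋆ d ⋆ d, f(a, a, a)), a ⋆ a ⋆ a ⋆ d ⋆ d))

Answer: g(f(f(f(a, a, d), a ⋆ a, a ⋆ a ⋆ a ⋆ d), f(a ⋆ d, a ⋆ d ⋆ d ⋆ d, f(a, a, a)), a ⋆ a ⋆ a ⋆ d ⋆ d))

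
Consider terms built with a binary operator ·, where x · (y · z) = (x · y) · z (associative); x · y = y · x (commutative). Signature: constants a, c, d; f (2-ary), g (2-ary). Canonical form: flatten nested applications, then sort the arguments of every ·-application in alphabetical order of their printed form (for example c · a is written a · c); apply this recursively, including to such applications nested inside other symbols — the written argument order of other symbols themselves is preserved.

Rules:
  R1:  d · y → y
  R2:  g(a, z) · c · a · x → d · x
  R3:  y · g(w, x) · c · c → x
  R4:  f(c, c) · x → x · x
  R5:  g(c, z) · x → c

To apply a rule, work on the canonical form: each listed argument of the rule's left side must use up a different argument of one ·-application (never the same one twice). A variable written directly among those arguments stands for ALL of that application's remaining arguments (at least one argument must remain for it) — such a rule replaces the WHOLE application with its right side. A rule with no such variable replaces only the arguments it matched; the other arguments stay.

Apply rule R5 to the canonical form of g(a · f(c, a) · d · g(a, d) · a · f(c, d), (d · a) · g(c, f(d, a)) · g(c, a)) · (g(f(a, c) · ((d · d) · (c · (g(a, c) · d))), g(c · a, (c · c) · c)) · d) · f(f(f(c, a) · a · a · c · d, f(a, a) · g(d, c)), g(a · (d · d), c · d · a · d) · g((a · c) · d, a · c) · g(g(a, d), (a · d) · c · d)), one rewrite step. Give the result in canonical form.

Answer: d · f(f(a · a · c · d · f(c, a), f(a, a) · g(d, c)), g(a · c · d, a · c) · g(a · d · d, a · c · d · d) · g(g(a, d), a · c · d · d)) · g(a · a · d · f(c, a) · f(c, d) · g(a, d), c) · g(c · d · d · d · f(a, c) · g(a, c), g(a · c, c · c · c))

Derivation:
Canonical form:  d · f(f(a · a · c · d · f(c, a), f(a, a) · g(d, c)), g(a · c · d, a · c) · g(a · d · d, a · c · d · d) · g(g(a, d), a · c · d · d)) · g(a · a · d · f(c, a) · f(c, d) · g(a, d), a · d · g(c, a) · g(c, f(d, a))) · g(c · d · d · d · f(a, c) · g(a, c), g(a · c, c · c · c))
Apply R5:  consuming g(c, a);  x := a · d · g(c, f(d, a)), z := a
The variable takes the whole remainder — replace the entire application.
Result:  d · f(f(a · a · c · d · f(c, a), f(a, a) · g(d, c)), g(a · c · d, a · c) · g(a · d · d, a · c · d · d) · g(g(a, d), a · c · d · d)) · g(a · a · d · f(c, a) · f(c, d) · g(a, d), c) · g(c · d · d · d · f(a, c) · g(a, c), g(a · c, c · c · c))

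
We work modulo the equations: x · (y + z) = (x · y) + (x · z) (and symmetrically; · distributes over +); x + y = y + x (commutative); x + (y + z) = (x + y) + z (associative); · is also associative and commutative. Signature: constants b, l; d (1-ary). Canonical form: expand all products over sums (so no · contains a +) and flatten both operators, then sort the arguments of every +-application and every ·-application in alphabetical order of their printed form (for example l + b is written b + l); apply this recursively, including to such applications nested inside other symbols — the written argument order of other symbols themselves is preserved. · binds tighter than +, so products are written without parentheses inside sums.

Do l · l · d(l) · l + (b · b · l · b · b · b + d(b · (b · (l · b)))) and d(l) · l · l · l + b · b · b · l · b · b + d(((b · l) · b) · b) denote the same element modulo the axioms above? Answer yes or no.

Left:  l · l · d(l) · l + (b · b · l · b · b · b + d(b · (b · (l · b))))
  Flatten:  d(l) · l · l · l + b · b · b · b · b · l + d(b · b · b · l)
  Order the arguments:  b · b · b · b · b · l + d(b · b · b · l) + d(l) · l · l · l
Right:  d(l) · l · l · l + b · b · b · l · b · b + d(((b · l) · b) · b)
  Un-nest:  d(l) · l · l · l + b · b · b · b · b · l + d(b · b · b · l)
  Sort:  b · b · b · b · b · l + d(b · b · b · l) + d(l) · l · l · l

Answer: yes — both canonical forms are b · b · b · b · b · l + d(b · b · b · l) + d(l) · l · l · l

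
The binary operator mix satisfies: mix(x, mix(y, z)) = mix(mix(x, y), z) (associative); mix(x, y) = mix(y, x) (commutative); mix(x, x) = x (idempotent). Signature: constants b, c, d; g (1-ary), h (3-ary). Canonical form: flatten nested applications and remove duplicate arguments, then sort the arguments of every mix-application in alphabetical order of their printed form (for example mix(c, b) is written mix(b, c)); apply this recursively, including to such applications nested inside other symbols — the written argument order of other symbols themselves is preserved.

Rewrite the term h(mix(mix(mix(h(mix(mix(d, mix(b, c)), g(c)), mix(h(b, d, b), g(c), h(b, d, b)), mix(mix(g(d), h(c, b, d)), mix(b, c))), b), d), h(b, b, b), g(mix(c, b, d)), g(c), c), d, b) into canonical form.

Answer: h(mix(b, c, d, g(c), g(mix(b, c, d)), h(b, b, b), h(mix(b, c, d, g(c)), mix(g(c), h(b, d, b)), mix(b, c, g(d), h(c, b, d)))), d, b)

Derivation:
Work inside:  mix(mix(mix(h(mix(mix(d, mix(b, c)), g(c)), mix(h(b, d, b), g(c), h(b, d, b)), mix(mix(g(d), h(c, b, d)), mix(b, c))), b), d), h(b, b, b), g(mix(c, b, d)), g(c), c)
Un-nest:  mix(h(mix(mix(d, mix(b, c)), g(c)), mix(h(b, d, b), g(c), h(b, d, b)), mix(mix(g(d), h(c, b, d)), mix(b, c))), b, d, h(b, b, b), g(mix(c, b, d)), g(c), c)
Simplify inside:  h(mix(mix(d, mix(b, c)), g(c)), mix(h(b, d, b), g(c), h(b, d, b)), mix(mix(g(d), h(c, b, d)), mix(b, c)))  →  h(mix(b, c, d, g(c)), mix(g(c), h(b, d, b)), mix(b, c, g(d), h(c, b, d)))
Canonicalize subterm:  g(mix(c, b, d))  →  g(mix(b, c, d))
Order the arguments:  mix(b, c, d, g(c), g(mix(b, c, d)), h(b, b, b), h(mix(b, c, d, g(c)), mix(g(c), h(b, d, b)), mix(b, c, g(d), h(c, b, d))))
Rebuild:  h(mix(b, c, d, g(c), g(mix(b, c, d)), h(b, b, b), h(mix(b, c, d, g(c)), mix(g(c), h(b, d, b)), mix(b, c, g(d), h(c, b, d)))), d, b)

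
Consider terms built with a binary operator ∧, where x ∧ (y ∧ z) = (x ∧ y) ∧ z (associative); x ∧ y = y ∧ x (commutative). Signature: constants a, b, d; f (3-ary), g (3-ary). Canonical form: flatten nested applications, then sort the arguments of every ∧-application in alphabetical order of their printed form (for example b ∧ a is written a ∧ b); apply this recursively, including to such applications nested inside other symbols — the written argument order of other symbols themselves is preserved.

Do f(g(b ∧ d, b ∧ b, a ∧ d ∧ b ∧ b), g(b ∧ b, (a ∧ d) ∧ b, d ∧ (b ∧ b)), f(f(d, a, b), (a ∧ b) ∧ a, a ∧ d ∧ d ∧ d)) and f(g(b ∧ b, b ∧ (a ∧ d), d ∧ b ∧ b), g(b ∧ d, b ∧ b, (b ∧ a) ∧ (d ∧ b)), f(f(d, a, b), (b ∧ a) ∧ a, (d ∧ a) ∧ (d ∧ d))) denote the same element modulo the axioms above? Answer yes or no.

Left:  f(g(b ∧ d, b ∧ b, a ∧ d ∧ b ∧ b), g(b ∧ b, (a ∧ d) ∧ b, d ∧ (b ∧ b)), f(f(d, a, b), (a ∧ b) ∧ a, a ∧ d ∧ d ∧ d))
  Descend into:  (a ∧ b) ∧ a
  Flatten:  a ∧ b ∧ a
  Sort arguments:  a ∧ a ∧ b
  Reassemble:  f(g(b ∧ d, b ∧ b, a ∧ b ∧ b ∧ d), g(b ∧ b, a ∧ b ∧ d, b ∧ b ∧ d), f(f(d, a, b), a ∧ a ∧ b, a ∧ d ∧ d ∧ d))
Right:  f(g(b ∧ b, b ∧ (a ∧ d), d ∧ b ∧ b), g(b ∧ d, b ∧ b, (b ∧ a) ∧ (d ∧ b)), f(f(d, a, b), (b ∧ a) ∧ a, (d ∧ a) ∧ (d ∧ d)))
  Focus inside:  (d ∧ a) ∧ (d ∧ d)
  Merge nested applications:  d ∧ a ∧ d ∧ d
  Sort arguments:  a ∧ d ∧ d ∧ d
  Rebuild:  f(g(b ∧ b, a ∧ b ∧ d, b ∧ b ∧ d), g(b ∧ d, b ∧ b, a ∧ b ∧ b ∧ d), f(f(d, a, b), a ∧ a ∧ b, a ∧ d ∧ d ∧ d))

Answer: no — f(g(b ∧ d, b ∧ b, a ∧ b ∧ b ∧ d), g(b ∧ b, a ∧ b ∧ d, b ∧ b ∧ d), f(f(d, a, b), a ∧ a ∧ b, a ∧ d ∧ d ∧ d)) vs f(g(b ∧ b, a ∧ b ∧ d, b ∧ b ∧ d), g(b ∧ d, b ∧ b, a ∧ b ∧ b ∧ d), f(f(d, a, b), a ∧ a ∧ b, a ∧ d ∧ d ∧ d))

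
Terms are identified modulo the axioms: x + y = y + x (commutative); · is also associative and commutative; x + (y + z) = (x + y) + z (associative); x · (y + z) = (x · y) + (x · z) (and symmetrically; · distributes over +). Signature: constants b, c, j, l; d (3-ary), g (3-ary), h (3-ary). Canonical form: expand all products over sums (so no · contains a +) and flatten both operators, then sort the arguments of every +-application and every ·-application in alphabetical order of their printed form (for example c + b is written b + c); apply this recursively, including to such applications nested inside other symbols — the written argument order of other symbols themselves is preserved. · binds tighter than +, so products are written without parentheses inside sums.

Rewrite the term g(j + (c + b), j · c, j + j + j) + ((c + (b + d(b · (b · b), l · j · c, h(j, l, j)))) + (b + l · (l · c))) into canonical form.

Answer: b + b + c + c · l · l + d(b · b · b, c · j · l, h(j, l, j)) + g(b + c + j, c · j, j + j + j)

Derivation:
Un-nest:  g(b + c + j, c · j, j + j + j) + c + b + d(b · b · b, c · j · l, h(j, l, j)) + b + c · l · l
Sort:  b + b + c + c · l · l + d(b · b · b, c · j · l, h(j, l, j)) + g(b + c + j, c · j, j + j + j)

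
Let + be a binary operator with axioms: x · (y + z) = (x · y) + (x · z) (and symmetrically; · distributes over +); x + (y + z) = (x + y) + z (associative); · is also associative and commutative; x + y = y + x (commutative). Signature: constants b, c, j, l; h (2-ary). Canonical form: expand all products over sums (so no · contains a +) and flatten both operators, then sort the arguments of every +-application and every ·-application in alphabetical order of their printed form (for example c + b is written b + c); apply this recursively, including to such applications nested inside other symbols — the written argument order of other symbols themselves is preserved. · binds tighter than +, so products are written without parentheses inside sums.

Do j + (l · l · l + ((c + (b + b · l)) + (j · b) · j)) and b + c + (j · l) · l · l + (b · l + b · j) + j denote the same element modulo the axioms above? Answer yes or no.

Answer: no — b + b · j · j + b · l + c + j + l · l · l vs b + b · j + b · l + c + j + j · l · l · l

Derivation:
Left:  j + (l · l · l + ((c + (b + b · l)) + (j · b) · j))
  Merge nested applications:  j + l · l · l + c + b + b · l + b · j · j
  Sort:  b + b · j · j + b · l + c + j + l · l · l
Right:  b + c + (j · l) · l · l + (b · l + b · j) + j
  Flatten:  b + c + j · l · l · l + b · l + b · j + j
  Sort arguments:  b + b · j + b · l + c + j + j · l · l · l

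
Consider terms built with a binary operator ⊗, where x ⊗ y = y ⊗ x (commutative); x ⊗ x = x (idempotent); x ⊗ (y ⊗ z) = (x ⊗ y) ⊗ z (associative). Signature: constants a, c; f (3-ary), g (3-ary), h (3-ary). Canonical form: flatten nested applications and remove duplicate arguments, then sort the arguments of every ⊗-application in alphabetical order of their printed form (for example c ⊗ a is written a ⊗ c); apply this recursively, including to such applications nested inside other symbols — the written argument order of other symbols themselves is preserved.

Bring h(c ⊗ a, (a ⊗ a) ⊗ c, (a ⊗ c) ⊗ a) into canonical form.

Focus inside:  (a ⊗ c) ⊗ a
Merge nested applications:  a ⊗ c ⊗ a
Deduplicate:  drop duplicate a
Sort:  a ⊗ c
Rebuild:  h(a ⊗ c, a ⊗ c, a ⊗ c)

Answer: h(a ⊗ c, a ⊗ c, a ⊗ c)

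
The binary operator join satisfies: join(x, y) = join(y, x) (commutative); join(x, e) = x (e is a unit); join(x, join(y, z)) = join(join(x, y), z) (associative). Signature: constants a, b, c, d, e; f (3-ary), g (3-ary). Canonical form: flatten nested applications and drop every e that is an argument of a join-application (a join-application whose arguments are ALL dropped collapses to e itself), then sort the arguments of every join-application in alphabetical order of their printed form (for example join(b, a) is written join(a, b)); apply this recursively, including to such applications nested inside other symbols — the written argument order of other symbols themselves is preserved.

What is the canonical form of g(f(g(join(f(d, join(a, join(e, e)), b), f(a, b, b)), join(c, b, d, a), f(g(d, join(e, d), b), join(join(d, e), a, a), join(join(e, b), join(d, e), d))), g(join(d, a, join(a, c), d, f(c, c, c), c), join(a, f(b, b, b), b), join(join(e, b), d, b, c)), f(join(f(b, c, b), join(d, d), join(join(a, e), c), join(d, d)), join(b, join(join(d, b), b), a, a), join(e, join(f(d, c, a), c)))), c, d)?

Work inside:  join(f(b, c, b), join(d, d), join(join(a, e), c), join(d, d))
Merge nested applications:  join(f(b, c, b), d, d, a, e, c, d, d)
Units out:  drop e
Sort arguments:  join(a, c, d, d, d, d, f(b, c, b))
Rebuild:  g(f(g(join(f(a, b, b), f(d, a, b)), join(a, b, c, d), f(g(d, d, b), join(a, a, d), join(b, d, d))), g(join(a, a, c, c, d, d, f(c, c, c)), join(a, b, f(b, b, b)), join(b, b, c, d)), f(join(a, c, d, d, d, d, f(b, c, b)), join(a, a, b, b, b, d), join(c, f(d, c, a)))), c, d)

Answer: g(f(g(join(f(a, b, b), f(d, a, b)), join(a, b, c, d), f(g(d, d, b), join(a, a, d), join(b, d, d))), g(join(a, a, c, c, d, d, f(c, c, c)), join(a, b, f(b, b, b)), join(b, b, c, d)), f(join(a, c, d, d, d, d, f(b, c, b)), join(a, a, b, b, b, d), join(c, f(d, c, a)))), c, d)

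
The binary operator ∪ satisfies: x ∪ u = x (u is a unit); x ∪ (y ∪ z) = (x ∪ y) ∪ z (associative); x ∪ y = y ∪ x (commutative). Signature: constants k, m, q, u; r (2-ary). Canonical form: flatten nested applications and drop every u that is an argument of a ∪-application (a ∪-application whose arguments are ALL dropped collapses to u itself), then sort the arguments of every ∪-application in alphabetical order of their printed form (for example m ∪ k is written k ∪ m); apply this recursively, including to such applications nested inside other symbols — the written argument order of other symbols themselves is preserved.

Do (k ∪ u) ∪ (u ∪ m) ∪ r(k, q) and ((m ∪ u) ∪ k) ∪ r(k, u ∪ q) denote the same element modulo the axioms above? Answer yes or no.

Left:  (k ∪ u) ∪ (u ∪ m) ∪ r(k, q)
  Flatten:  k ∪ u ∪ u ∪ m ∪ r(k, q)
  Units out:  drop u (×2)
  Order the arguments:  k ∪ m ∪ r(k, q)
Right:  ((m ∪ u) ∪ k) ∪ r(k, u ∪ q)
  Flatten:  m ∪ u ∪ k ∪ r(k, u ∪ q)
  Simplify inside:  r(k, u ∪ q)  →  r(k, q)
  Unit:  drop u
  Sort:  k ∪ m ∪ r(k, q)

Answer: yes — both canonical forms are k ∪ m ∪ r(k, q)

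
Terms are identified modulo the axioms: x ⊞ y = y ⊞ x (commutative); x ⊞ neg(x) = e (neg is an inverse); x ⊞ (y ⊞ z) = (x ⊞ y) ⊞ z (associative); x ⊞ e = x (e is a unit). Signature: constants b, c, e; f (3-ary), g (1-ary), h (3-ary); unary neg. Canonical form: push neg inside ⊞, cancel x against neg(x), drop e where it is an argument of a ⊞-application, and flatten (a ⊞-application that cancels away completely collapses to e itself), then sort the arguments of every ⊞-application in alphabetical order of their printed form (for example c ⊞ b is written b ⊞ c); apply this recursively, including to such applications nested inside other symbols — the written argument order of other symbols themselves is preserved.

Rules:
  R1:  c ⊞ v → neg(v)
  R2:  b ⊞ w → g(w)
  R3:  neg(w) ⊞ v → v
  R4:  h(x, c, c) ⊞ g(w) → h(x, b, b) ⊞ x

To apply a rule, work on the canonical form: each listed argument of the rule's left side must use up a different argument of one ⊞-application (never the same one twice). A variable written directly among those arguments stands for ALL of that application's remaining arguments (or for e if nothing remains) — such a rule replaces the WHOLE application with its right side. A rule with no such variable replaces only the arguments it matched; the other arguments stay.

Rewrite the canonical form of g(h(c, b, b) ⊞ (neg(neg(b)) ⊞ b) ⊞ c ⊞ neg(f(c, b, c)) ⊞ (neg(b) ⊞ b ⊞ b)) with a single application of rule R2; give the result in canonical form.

Answer: g(g(b ⊞ b ⊞ c ⊞ h(c, b, b) ⊞ neg(f(c, b, c))))

Derivation:
Canonical form:  g(b ⊞ b ⊞ b ⊞ c ⊞ h(c, b, b) ⊞ neg(f(c, b, c)))
R2 matches:  uses b;  w := b ⊞ b ⊞ c ⊞ h(c, b, b) ⊞ neg(f(c, b, c))
Every leftover argument binds to the variable; the entire application is replaced.
New term:  g(g(b ⊞ b ⊞ c ⊞ h(c, b, b) ⊞ neg(f(c, b, c))))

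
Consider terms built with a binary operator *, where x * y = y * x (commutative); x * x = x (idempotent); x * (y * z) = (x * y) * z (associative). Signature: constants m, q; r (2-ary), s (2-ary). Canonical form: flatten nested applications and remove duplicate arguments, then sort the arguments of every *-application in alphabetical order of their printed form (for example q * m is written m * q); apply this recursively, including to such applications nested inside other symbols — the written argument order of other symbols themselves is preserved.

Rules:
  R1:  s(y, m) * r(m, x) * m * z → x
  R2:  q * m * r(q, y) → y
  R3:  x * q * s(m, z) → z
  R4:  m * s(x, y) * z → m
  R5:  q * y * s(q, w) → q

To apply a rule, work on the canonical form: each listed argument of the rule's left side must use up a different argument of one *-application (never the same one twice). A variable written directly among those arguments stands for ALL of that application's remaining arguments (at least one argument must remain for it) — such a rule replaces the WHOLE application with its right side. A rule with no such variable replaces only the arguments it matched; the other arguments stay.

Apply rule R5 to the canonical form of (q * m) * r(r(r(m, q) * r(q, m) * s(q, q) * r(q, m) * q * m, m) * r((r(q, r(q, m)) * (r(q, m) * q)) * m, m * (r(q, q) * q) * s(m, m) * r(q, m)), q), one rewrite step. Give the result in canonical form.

Answer: m * q * r(r(m * q * r(q, m) * r(q, r(q, m)), m * q * r(q, m) * r(q, q) * s(m, m)) * r(q, m), q)

Derivation:
Canonical form:  m * q * r(r(m * q * r(m, q) * r(q, m) * s(q, q), m) * r(m * q * r(q, m) * r(q, r(q, m)), m * q * r(q, m) * r(q, q) * s(m, m)), q)
Apply R5:  consuming q, s(q, q);  w := q, y := m * r(m, q) * r(q, m)
The variable takes the whole remainder — replace the entire application.
Result:  m * q * r(r(m * q * r(q, m) * r(q, r(q, m)), m * q * r(q, m) * r(q, q) * s(m, m)) * r(q, m), q)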